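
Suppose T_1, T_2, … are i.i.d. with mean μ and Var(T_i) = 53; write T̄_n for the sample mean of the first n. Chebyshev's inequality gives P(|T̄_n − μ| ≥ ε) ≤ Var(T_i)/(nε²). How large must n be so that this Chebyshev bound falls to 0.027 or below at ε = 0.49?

Require 53/(n·0.49²) ≤ 0.027, i.e. n ≥ 53/(0.027·0.49²) = 8175.606.
The smallest integer n is 8176.

8176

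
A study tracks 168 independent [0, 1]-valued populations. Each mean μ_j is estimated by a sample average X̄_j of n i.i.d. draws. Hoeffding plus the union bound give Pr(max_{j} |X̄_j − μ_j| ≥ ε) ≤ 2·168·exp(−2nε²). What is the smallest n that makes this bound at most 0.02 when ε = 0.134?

271

Need 2·168·exp(−2nε²) ≤ 0.02, i.e. exp(−2nε²) ≤ 0.02/336.
So 2nε² ≥ ln(336/0.02) = 9.729134.
Hence n ≥ 9.729134/(2·0.134²) = 270.916.
The smallest integer n is 271.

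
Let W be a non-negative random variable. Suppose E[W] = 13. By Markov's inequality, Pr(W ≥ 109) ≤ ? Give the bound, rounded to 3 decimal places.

0.119

Markov's inequality: for a non-negative random variable, Pr(W ≥ a) ≤ E[W]/a.
Here E[W] = 13 and a = 109, so the bound is 13/109 = 0.1193.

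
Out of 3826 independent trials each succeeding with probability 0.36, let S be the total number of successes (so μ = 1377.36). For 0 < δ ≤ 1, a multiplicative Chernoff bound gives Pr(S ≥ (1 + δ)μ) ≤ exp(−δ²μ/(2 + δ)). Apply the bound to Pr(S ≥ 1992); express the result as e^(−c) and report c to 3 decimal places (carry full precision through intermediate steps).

Write 1992 = (1 + δ)μ, so δ = 1992/1377.36 − 1 = 0.446245…
Then the exponent is δ²μ/(2 + δ) = (1992 − μ)² / (μ·(2 + δ)) = 112.122875.

112.123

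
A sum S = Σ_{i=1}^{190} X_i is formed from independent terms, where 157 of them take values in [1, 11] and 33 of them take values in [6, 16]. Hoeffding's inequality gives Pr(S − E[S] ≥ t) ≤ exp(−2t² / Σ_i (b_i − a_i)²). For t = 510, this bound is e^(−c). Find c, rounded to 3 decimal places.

Σ(b_i − a_i)² = 157·10² + 33·10² = 19000.
c = 2t² / 19000 = 2·510² / 19000 = 27.3789.

27.379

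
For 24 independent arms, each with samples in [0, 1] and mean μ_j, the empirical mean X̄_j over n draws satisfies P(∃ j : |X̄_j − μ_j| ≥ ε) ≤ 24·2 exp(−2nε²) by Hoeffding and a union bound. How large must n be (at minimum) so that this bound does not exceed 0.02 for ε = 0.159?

154

Need 2·24·exp(−2nε²) ≤ 0.02, i.e. exp(−2nε²) ≤ 0.02/48.
So 2nε² ≥ ln(48/0.02) = 7.783224.
Hence n ≥ 7.783224/(2·0.159²) = 153.934.
The smallest integer n is 154.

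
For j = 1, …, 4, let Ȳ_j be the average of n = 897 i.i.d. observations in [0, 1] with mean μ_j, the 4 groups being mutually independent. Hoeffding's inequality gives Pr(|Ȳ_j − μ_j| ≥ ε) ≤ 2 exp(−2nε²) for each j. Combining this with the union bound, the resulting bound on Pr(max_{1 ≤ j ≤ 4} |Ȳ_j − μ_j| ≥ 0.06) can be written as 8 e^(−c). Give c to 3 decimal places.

6.458

Union bound over the 4 events: Pr(max_{1 ≤ j ≤ 4} |Ȳ_j − μ_j| ≥ 0.06) ≤ 4·2·exp(−2nε²) = 8 exp(−2·897·0.06²).
So c = 2·897·0.06² = 6.4584.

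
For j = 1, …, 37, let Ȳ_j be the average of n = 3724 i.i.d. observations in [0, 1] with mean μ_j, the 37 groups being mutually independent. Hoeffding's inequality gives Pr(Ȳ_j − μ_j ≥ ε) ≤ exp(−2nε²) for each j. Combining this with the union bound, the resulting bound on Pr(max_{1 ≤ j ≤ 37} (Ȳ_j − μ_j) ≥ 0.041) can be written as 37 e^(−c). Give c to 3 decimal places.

Union bound over the 37 events: Pr(max_{1 ≤ j ≤ 37} (Ȳ_j − μ_j) ≥ 0.041) ≤ 37·exp(−2nε²) = 37 exp(−2·3724·0.041²).
So c = 2·3724·0.041² = 12.5201.

12.520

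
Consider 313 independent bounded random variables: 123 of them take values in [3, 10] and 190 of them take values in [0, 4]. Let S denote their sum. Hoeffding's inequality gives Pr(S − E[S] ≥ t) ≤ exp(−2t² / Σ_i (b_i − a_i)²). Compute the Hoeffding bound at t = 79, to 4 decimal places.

0.2524

Σ(b_i − a_i)² = 123·7² + 190·4² = 9067.
Exponent = 2·79² / 9067 = 1.37664.
Bound = exp(−1.37664) = 0.25243.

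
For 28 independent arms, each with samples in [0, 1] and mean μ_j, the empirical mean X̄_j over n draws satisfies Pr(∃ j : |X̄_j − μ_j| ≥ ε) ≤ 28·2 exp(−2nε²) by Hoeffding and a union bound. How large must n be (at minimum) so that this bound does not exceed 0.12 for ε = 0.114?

237

Need 2·28·exp(−2nε²) ≤ 0.12, i.e. exp(−2nε²) ≤ 0.12/56.
So 2nε² ≥ ln(56/0.12) = 6.145615.
Hence n ≥ 6.145615/(2·0.114²) = 236.443.
The smallest integer n is 237.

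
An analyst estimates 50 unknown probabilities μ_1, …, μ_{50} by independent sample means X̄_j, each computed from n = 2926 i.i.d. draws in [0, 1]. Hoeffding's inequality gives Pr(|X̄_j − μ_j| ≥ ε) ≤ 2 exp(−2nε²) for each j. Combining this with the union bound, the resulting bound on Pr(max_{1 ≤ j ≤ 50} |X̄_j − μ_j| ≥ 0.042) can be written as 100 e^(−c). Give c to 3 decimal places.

Union bound over the 50 events: Pr(max_{1 ≤ j ≤ 50} |X̄_j − μ_j| ≥ 0.042) ≤ 50·2·exp(−2nε²) = 100 exp(−2·2926·0.042²).
So c = 2·2926·0.042² = 10.3229.

10.323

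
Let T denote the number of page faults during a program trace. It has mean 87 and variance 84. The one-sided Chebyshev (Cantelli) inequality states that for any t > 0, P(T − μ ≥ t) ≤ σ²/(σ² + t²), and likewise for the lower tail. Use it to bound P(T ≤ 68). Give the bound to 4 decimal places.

0.1888

Here σ² = 84 and t = 19, so σ² + t² = 445.
Cantelli's bound: 84/445 = 0.1888.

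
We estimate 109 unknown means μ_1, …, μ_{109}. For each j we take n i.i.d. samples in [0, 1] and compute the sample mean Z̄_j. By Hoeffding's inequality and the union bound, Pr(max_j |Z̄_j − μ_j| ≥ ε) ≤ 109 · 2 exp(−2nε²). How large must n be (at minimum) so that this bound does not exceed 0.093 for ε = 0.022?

Need 2·109·exp(−2nε²) ≤ 0.093, i.e. exp(−2nε²) ≤ 0.093/218.
So 2nε² ≥ ln(218/0.093) = 7.759651.
Hence n ≥ 7.759651/(2·0.022²) = 8016.168.
The smallest integer n is 8017.

8017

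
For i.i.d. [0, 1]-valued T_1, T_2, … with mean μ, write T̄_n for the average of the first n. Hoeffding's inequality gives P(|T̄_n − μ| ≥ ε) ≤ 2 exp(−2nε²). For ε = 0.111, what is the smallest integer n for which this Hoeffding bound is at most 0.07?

137

Require 2·exp(−2nε²) ≤ 0.07, i.e. 2nε² ≥ ln(2/0.07) = 3.352407.
So n ≥ 3.352407 / (2·0.111²) = 136.044.
The smallest integer n is 137.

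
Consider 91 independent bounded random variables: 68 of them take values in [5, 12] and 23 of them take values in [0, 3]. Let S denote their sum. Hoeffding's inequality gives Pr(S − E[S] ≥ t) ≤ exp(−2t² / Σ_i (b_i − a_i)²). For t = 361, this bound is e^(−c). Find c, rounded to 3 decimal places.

73.648

Σ(b_i − a_i)² = 68·7² + 23·3² = 3539.
c = 2t² / 3539 = 2·361² / 3539 = 73.6485.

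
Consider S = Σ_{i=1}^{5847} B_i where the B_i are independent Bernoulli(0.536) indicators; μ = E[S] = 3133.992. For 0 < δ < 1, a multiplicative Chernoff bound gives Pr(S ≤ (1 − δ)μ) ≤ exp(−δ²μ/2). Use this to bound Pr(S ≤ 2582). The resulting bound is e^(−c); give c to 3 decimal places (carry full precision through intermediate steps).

48.611

Write 2582 = (1 − δ)μ, so δ = 1 − 2582/3133.992 = 0.1761306…
Then the exponent is δ²μ/2 = (μ − 2582)²/(2μ) = 48.611351.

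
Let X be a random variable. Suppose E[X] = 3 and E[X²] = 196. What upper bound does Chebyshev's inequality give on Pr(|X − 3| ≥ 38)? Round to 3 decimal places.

Var(X) = E[X²] − (E[X])² = 196 − 9 = 187.
Chebyshev's inequality: Pr(|X − μ| ≥ t) ≤ Var(X)/t² = 187/1444 = 0.1295.

0.130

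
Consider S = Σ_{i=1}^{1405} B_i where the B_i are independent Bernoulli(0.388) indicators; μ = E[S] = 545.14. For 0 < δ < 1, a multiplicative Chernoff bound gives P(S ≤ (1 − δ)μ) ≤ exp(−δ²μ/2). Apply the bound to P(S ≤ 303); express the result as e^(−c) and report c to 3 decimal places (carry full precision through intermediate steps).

53.777

Write 303 = (1 − δ)μ, so δ = 1 − 303/545.14 = 0.4441795…
Then the exponent is δ²μ/2 = (μ − 303)²/(2μ) = 53.776809.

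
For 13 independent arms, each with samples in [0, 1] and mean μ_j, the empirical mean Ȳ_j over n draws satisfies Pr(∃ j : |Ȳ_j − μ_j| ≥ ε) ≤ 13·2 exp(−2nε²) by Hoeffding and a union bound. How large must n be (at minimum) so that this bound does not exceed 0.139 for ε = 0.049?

Need 2·13·exp(−2nε²) ≤ 0.139, i.e. exp(−2nε²) ≤ 0.139/26.
So 2nε² ≥ ln(26/0.139) = 5.231378.
Hence n ≥ 5.231378/(2·0.049²) = 1089.416.
The smallest integer n is 1090.

1090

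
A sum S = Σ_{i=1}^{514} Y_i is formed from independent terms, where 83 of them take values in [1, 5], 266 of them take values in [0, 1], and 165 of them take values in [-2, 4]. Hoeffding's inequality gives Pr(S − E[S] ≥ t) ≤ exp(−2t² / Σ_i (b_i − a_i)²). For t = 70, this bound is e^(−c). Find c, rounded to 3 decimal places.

1.301

Σ(b_i − a_i)² = 83·4² + 266·1² + 165·6² = 7534.
c = 2t² / 7534 = 2·70² / 7534 = 1.3008.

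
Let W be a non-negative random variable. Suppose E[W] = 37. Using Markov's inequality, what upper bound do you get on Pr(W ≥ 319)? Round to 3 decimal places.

0.116

Markov's inequality: for a non-negative random variable, Pr(W ≥ a) ≤ E[W]/a.
Here E[W] = 37 and a = 319, so the bound is 37/319 = 0.1160.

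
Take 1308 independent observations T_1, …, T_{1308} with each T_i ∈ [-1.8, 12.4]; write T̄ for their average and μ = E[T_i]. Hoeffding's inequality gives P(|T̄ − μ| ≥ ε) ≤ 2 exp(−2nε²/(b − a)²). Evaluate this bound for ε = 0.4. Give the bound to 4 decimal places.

Exponent: 2nε²/(b − a)² = 2·1308·0.4² / 14.2² = 2.07578.
Bound = 2·exp(−2.07578) = 0.25092.

0.2509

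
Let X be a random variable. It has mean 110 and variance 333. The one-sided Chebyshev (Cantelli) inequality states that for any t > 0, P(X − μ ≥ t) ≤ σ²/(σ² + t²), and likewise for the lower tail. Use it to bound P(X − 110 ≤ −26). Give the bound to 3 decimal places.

0.330

Here σ² = 333 and t = 26, so σ² + t² = 1009.
Cantelli's bound: 333/1009 = 0.3300.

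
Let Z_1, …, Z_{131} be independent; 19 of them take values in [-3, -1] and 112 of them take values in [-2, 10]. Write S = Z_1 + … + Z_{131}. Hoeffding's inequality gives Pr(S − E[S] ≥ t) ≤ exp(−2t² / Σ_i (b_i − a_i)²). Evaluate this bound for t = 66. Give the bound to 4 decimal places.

Σ(b_i − a_i)² = 19·2² + 112·12² = 16204.
Exponent = 2·66² / 16204 = 0.53765.
Bound = exp(−0.53765) = 0.58412.

0.5841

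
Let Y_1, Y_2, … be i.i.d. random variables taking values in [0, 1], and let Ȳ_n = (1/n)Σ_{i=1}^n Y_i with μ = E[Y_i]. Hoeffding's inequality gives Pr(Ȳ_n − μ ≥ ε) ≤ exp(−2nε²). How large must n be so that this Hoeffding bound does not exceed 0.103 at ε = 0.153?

49

Require exp(−2nε²) ≤ 0.103, i.e. 2nε² ≥ ln(1/0.103) = 2.273026.
So n ≥ 2.273026 / (2·0.153²) = 48.550.
The smallest integer n is 49.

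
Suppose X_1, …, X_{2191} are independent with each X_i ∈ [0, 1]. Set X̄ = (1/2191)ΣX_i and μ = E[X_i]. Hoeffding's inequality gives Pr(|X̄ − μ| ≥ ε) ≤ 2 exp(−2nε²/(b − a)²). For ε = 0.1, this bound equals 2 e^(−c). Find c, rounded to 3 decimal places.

43.820

c = 2nε²/(b − a)² = 2·2191·0.1² / 1² = 43.8200.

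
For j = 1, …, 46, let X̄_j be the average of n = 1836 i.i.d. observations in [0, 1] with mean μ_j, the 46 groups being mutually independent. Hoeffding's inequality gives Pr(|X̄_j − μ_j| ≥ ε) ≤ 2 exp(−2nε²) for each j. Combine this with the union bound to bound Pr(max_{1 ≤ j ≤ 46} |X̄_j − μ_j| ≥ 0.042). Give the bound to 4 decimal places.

Per-experiment Hoeffding bound: 2·exp(−2·1836·0.042²) = 2·exp(−6.47741) = 0.0030756.
Union bound over 46 events: 46·0.0030756 = 0.14148.

0.1415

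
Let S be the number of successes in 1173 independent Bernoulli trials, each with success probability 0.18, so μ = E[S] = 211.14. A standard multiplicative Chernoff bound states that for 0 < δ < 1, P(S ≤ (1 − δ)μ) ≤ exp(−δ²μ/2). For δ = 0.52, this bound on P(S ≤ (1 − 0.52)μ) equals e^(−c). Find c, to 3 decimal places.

28.546

c = δ²μ/2 = 0.52²·211.14/2 = 28.5461.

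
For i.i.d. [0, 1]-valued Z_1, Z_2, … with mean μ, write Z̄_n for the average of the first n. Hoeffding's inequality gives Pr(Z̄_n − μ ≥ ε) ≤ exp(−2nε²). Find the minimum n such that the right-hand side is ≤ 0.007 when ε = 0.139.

129

Require exp(−2nε²) ≤ 0.007, i.e. 2nε² ≥ ln(1/0.007) = 4.961845.
So n ≥ 4.961845 / (2·0.139²) = 128.405.
The smallest integer n is 129.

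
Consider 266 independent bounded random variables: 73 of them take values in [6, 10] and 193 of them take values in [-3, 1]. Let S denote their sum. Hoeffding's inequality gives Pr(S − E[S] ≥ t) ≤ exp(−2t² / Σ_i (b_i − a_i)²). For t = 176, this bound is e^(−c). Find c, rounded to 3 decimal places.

Σ(b_i − a_i)² = 73·4² + 193·4² = 4256.
c = 2t² / 4256 = 2·176² / 4256 = 14.5564.

14.556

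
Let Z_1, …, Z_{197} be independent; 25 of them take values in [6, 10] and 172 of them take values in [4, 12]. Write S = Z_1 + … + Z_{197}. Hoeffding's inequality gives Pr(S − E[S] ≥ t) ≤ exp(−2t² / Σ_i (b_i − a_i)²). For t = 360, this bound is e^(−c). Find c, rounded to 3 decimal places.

Σ(b_i − a_i)² = 25·4² + 172·8² = 11408.
c = 2t² / 11408 = 2·360² / 11408 = 22.7209.

22.721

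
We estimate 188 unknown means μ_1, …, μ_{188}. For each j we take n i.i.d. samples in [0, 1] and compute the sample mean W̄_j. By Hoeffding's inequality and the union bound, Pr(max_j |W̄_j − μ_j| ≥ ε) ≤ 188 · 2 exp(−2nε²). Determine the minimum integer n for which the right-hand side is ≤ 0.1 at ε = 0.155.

172

Need 2·188·exp(−2nε²) ≤ 0.1, i.e. exp(−2nε²) ≤ 0.1/376.
So 2nε² ≥ ln(376/0.1) = 8.232174.
Hence n ≥ 8.232174/(2·0.155²) = 171.325.
The smallest integer n is 172.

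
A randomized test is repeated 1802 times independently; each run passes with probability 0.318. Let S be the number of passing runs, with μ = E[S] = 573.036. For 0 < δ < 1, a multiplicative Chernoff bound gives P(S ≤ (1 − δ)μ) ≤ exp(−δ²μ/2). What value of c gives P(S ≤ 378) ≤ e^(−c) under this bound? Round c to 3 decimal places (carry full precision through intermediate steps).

Write 378 = (1 − δ)μ, so δ = 1 − 378/573.036 = 0.3403556…
Then the exponent is δ²μ/2 = (μ − 378)²/(2μ) = 33.190795.

33.191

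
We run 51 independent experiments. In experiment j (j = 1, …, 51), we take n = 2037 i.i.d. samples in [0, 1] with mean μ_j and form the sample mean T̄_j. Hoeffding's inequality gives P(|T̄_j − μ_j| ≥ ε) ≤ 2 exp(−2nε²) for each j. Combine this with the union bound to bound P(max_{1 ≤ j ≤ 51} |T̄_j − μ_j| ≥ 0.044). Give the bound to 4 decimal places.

0.0383

Per-experiment Hoeffding bound: 2·exp(−2·2037·0.044²) = 2·exp(−7.88726) = 0.00075099.
Union bound over 51 events: 51·0.00075099 = 0.03830.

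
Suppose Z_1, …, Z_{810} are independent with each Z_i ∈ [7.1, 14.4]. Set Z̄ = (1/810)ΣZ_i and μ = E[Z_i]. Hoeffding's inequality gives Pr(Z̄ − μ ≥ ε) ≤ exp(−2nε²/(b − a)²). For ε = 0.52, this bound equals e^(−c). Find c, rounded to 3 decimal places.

8.220

c = 2nε²/(b − a)² = 2·810·0.52² / 7.3² = 8.2201.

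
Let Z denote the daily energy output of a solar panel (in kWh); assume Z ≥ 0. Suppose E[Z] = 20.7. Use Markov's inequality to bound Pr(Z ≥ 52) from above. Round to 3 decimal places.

0.398

Markov's inequality: for a non-negative random variable, Pr(Z ≥ a) ≤ E[Z]/a.
Here E[Z] = 20.7 and a = 52, so the bound is 20.7/52 = 0.3981.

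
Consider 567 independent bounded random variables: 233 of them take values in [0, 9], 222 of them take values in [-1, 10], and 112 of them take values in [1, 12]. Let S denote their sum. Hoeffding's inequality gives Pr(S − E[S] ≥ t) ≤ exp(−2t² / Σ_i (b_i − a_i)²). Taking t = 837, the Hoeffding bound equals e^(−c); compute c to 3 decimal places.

23.633

Σ(b_i − a_i)² = 233·9² + 222·11² + 112·11² = 59287.
c = 2t² / 59287 = 2·837² / 59287 = 23.6331.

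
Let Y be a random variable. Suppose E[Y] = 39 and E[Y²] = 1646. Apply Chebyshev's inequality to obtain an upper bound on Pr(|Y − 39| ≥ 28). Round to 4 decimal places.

Var(Y) = E[Y²] − (E[Y])² = 1646 − 1521 = 125.
Chebyshev's inequality: Pr(|Y − μ| ≥ t) ≤ Var(Y)/t² = 125/784 = 0.1594.

0.1594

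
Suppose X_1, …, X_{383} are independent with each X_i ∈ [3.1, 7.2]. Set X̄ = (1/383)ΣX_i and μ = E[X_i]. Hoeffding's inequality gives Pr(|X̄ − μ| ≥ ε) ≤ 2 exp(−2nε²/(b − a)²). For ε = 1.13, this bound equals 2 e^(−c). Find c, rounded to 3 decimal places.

58.186

c = 2nε²/(b − a)² = 2·383·1.13² / 4.1² = 58.1859.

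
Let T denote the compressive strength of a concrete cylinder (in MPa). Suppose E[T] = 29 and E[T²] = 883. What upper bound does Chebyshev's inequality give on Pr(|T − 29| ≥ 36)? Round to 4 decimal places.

0.0324

Var(T) = E[T²] − (E[T])² = 883 − 841 = 42.
Chebyshev's inequality: Pr(|T − μ| ≥ t) ≤ Var(T)/t² = 42/1296 = 0.0324.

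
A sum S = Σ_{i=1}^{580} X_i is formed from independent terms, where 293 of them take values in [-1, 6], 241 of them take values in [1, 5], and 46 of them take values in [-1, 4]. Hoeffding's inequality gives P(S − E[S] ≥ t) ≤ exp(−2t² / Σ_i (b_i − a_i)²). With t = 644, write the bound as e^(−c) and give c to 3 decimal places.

42.838

Σ(b_i − a_i)² = 293·7² + 241·4² + 46·5² = 19363.
c = 2t² / 19363 = 2·644² / 19363 = 42.8380.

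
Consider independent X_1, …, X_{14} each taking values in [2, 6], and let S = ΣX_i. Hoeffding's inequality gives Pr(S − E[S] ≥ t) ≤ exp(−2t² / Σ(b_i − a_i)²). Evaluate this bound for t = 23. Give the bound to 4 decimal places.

Σ(b_i − a_i)² = 14·(4)² = 224.
Exponent = 2·23²/224 = 4.7232.
Bound = exp(−4.7232) = 0.00889.

0.0089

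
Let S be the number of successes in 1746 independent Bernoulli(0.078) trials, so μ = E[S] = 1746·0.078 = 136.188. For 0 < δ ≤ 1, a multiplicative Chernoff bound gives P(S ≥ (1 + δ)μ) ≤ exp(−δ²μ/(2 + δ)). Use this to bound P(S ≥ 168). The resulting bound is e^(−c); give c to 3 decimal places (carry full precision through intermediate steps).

Write 168 = (1 + δ)μ, so δ = 168/136.188 − 1 = 0.2335889…
Then the exponent is δ²μ/(2 + δ) = (168 − μ)² / (μ·(2 + δ)) = 3.326901.

3.327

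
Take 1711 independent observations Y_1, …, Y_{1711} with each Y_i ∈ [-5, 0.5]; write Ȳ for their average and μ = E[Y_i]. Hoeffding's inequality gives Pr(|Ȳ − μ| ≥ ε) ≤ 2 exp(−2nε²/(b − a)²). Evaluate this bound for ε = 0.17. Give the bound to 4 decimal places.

Exponent: 2nε²/(b − a)² = 2·1711·0.17² / 5.5² = 3.26928.
Bound = 2·exp(−3.26928) = 0.07607.

0.0761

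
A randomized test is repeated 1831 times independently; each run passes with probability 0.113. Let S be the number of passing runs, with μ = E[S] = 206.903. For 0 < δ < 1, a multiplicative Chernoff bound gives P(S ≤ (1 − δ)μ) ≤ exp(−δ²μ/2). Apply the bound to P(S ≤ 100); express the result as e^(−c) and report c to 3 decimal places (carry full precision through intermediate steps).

27.617

Write 100 = (1 − δ)μ, so δ = 1 − 100/206.903 = 0.5166817…
Then the exponent is δ²μ/2 = (μ − 100)²/(2μ) = 27.617413.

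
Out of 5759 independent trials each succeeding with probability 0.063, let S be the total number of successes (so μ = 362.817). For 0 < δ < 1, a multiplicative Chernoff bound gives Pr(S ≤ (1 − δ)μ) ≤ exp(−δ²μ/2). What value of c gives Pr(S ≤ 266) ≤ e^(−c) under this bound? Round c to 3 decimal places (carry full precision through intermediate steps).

12.918

Write 266 = (1 − δ)μ, so δ = 1 − 266/362.817 = 0.266848…
Then the exponent is δ²μ/2 = (μ − 266)²/(2μ) = 12.917713.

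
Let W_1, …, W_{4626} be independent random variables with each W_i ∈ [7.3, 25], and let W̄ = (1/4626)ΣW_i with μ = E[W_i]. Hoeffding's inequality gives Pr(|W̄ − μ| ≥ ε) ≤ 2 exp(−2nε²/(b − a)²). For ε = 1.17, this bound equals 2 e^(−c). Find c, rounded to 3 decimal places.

40.426

c = 2nε²/(b − a)² = 2·4626·1.17² / 17.7² = 40.4260.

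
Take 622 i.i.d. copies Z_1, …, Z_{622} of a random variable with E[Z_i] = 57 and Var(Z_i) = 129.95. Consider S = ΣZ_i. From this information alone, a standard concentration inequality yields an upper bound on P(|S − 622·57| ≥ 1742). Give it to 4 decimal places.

0.0266

With mean and variance of each term known, Chebyshev's inequality bounds the deviation of the sum (or sample mean).
Var(S) = n·Var(Z_i) = 622·129.95 = 80828.9.
Chebyshev: P(|S − 622·57| ≥ 1742) ≤ Var(S)/1742² = 80828.9/3034564 = 0.0266.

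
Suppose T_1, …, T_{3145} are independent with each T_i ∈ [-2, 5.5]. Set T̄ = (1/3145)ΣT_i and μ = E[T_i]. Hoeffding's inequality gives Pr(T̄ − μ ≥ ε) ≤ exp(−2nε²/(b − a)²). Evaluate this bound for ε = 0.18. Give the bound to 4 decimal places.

0.0267

Exponent: 2nε²/(b − a)² = 2·3145·0.18² / 7.5² = 3.62304.
Bound = exp(−3.62304) = 0.02670.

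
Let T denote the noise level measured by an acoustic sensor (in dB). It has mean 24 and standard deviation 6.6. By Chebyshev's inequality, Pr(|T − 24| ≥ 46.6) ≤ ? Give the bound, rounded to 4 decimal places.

0.0201

Chebyshev: Pr(|T − μ| ≥ t) ≤ Var(T)/t².
Var(T) = σ² = 6.6² = 43.56.
Bound = 43.56 / 2171.56 = 0.0201.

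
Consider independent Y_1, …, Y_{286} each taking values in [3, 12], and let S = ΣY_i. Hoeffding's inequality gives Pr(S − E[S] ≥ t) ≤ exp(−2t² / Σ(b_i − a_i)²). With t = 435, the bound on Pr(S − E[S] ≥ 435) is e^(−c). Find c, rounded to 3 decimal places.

16.336

Σ(b_i − a_i)² = 286·(9)² = 23166.
c = 2t²/23166 = 2·435²/23166 = 16.3364.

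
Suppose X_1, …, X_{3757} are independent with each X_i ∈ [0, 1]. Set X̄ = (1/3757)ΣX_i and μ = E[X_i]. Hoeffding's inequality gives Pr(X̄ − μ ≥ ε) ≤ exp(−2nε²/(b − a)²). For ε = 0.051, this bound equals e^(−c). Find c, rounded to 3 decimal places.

c = 2nε²/(b − a)² = 2·3757·0.051² / 1² = 19.5439.

19.544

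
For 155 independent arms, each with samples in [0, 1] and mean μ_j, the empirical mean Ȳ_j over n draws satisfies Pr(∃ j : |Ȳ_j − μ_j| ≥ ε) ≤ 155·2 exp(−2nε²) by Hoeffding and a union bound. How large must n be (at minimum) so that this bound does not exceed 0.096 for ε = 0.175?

Need 2·155·exp(−2nε²) ≤ 0.096, i.e. exp(−2nε²) ≤ 0.096/310.
So 2nε² ≥ ln(310/0.096) = 8.079979.
Hence n ≥ 8.079979/(2·0.175²) = 131.918.
The smallest integer n is 132.

132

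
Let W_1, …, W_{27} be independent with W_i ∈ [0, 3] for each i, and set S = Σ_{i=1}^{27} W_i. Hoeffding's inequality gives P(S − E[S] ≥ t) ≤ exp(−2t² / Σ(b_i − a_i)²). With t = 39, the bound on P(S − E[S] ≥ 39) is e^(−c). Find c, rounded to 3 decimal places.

Σ(b_i − a_i)² = 27·(3)² = 243.
c = 2t²/243 = 2·39²/243 = 12.5185.

12.519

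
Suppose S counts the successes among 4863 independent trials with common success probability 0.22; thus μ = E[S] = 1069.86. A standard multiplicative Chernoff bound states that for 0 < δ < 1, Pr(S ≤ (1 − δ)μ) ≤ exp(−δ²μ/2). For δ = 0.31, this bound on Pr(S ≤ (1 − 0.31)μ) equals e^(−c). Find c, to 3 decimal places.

c = δ²μ/2 = 0.31²·1069.86/2 = 51.4068.

51.407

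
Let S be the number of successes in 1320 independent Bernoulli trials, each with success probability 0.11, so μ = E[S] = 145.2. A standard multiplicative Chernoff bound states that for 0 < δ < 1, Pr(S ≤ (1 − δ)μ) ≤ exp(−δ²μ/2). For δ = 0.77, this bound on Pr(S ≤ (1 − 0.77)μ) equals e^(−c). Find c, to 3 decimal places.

c = δ²μ/2 = 0.77²·145.2/2 = 43.0445.

43.045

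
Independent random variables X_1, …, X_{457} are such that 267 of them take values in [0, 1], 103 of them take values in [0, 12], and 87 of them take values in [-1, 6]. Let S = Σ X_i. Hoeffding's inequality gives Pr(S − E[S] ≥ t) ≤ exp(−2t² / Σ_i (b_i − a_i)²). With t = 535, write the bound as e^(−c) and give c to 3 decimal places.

Σ(b_i − a_i)² = 267·1² + 103·12² + 87·7² = 19362.
c = 2t² / 19362 = 2·535² / 19362 = 29.5656.

29.566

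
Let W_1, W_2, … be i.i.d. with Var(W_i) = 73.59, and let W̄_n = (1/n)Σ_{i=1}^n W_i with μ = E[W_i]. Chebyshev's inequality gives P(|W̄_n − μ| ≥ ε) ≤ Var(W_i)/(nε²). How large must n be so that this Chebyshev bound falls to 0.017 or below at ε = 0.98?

4508

Require 73.59/(n·0.98²) ≤ 0.017, i.e. n ≥ 73.59/(0.017·0.98²) = 4507.313.
The smallest integer n is 4508.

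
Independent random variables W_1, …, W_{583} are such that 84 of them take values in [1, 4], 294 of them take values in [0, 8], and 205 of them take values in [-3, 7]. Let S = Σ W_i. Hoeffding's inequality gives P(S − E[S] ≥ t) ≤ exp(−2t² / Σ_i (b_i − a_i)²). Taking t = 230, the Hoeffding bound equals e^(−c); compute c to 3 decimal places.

Σ(b_i − a_i)² = 84·3² + 294·8² + 205·10² = 40072.
c = 2t² / 40072 = 2·230² / 40072 = 2.6402.

2.640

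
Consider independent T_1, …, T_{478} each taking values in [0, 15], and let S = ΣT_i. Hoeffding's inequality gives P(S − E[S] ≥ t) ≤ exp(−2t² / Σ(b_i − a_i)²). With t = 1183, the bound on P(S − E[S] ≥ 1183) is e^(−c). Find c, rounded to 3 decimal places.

26.025

Σ(b_i − a_i)² = 478·(15)² = 107550.
c = 2t²/107550 = 2·1183²/107550 = 26.0249.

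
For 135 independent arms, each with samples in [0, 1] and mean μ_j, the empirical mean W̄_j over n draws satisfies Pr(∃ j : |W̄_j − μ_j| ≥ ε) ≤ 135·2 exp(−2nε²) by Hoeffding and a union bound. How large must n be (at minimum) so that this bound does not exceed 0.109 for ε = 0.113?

Need 2·135·exp(−2nε²) ≤ 0.109, i.e. exp(−2nε²) ≤ 0.109/270.
So 2nε² ≥ ln(270/0.109) = 7.814829.
Hence n ≥ 7.814829/(2·0.113²) = 306.008.
The smallest integer n is 307.

307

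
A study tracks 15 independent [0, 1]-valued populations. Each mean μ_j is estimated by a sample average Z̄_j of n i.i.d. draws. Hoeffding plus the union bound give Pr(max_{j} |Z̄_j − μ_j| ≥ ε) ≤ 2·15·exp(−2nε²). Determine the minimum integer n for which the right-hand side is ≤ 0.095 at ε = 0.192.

Need 2·15·exp(−2nε²) ≤ 0.095, i.e. exp(−2nε²) ≤ 0.095/30.
So 2nε² ≥ ln(30/0.095) = 5.755076.
Hence n ≥ 5.755076/(2·0.192²) = 78.058.
The smallest integer n is 79.

79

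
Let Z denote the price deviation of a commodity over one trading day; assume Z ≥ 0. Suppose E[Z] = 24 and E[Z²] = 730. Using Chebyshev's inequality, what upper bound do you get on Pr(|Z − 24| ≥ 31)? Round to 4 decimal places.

0.1602

Var(Z) = E[Z²] − (E[Z])² = 730 − 576 = 154.
Chebyshev's inequality: Pr(|Z − μ| ≥ t) ≤ Var(Z)/t² = 154/961 = 0.1602.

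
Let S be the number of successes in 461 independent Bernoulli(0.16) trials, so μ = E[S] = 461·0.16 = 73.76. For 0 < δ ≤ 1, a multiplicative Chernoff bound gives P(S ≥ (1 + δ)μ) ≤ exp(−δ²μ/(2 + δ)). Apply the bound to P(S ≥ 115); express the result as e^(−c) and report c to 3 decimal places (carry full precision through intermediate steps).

9.010

Write 115 = (1 + δ)μ, so δ = 115/73.76 − 1 = 0.5591106…
Then the exponent is δ²μ/(2 + δ) = (115 − μ)² / (μ·(2 + δ)) = 9.010053.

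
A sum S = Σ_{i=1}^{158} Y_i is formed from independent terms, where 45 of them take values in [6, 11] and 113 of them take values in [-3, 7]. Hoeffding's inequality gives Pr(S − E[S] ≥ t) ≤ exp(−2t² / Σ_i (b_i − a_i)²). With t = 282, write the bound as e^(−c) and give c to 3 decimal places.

12.801

Σ(b_i − a_i)² = 45·5² + 113·10² = 12425.
c = 2t² / 12425 = 2·282² / 12425 = 12.8006.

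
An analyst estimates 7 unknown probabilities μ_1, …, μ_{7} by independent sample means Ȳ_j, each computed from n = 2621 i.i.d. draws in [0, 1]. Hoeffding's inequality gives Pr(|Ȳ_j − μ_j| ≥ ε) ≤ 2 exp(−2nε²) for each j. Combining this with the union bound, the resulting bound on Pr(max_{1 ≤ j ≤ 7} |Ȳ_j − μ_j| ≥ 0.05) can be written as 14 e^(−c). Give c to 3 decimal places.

13.105

Union bound over the 7 events: Pr(max_{1 ≤ j ≤ 7} |Ȳ_j − μ_j| ≥ 0.05) ≤ 7·2·exp(−2nε²) = 14 exp(−2·2621·0.05²).
So c = 2·2621·0.05² = 13.1050.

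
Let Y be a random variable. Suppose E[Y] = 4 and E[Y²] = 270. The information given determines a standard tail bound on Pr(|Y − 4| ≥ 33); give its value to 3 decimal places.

The first two moments determine the variance, so Chebyshev's inequality is the sharpest standard bound available.
Var(Y) = E[Y²] − (E[Y])² = 270 − 16 = 254.
Chebyshev's inequality: Pr(|Y − μ| ≥ t) ≤ Var(Y)/t² = 254/1089 = 0.2332.

0.233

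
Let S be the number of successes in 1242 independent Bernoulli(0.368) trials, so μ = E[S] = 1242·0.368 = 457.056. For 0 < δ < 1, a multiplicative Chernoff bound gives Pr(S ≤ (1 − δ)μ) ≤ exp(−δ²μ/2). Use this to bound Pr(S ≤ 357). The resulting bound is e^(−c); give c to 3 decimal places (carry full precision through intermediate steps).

Write 357 = (1 − δ)μ, so δ = 1 − 357/457.056 = 0.2189141…
Then the exponent is δ²μ/2 = (μ − 357)²/(2μ) = 10.951834.

10.952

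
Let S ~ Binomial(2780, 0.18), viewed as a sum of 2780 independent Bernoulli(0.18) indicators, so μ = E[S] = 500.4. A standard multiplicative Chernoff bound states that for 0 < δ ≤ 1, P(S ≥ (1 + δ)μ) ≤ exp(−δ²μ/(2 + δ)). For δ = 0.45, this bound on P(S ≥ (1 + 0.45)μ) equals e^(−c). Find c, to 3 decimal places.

41.360

c = δ²μ/(2 + δ) = 0.45²·500.4/(2 + 0.45) = 41.3596.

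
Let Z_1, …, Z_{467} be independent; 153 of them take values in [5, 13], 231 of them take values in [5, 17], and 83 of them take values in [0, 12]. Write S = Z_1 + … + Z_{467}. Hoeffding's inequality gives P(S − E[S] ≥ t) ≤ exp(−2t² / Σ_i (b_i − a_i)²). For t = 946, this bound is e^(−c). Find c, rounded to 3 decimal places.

Σ(b_i − a_i)² = 153·8² + 231·12² + 83·12² = 55008.
c = 2t² / 55008 = 2·946² / 55008 = 32.5377.

32.538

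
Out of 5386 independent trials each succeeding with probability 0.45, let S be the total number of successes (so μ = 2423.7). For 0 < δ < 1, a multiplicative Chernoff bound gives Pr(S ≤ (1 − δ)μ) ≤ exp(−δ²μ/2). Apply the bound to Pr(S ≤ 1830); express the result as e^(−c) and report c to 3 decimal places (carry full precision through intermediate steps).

Write 1830 = (1 − δ)μ, so δ = 1 − 1830/2423.7 = 0.2449561…
Then the exponent is δ²μ/2 = (μ − 1830)²/(2μ) = 72.715206.

72.715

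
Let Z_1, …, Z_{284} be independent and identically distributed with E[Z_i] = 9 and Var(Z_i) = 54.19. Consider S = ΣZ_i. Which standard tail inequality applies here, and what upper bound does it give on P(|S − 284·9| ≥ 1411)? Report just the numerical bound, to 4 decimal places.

0.0077

With mean and variance of each term known, Chebyshev's inequality bounds the deviation of the sum (or sample mean).
Var(S) = n·Var(Z_i) = 284·54.19 = 15389.96.
Chebyshev: P(|S − 284·9| ≥ 1411) ≤ Var(S)/1411² = 15389.96/1990921 = 0.0077.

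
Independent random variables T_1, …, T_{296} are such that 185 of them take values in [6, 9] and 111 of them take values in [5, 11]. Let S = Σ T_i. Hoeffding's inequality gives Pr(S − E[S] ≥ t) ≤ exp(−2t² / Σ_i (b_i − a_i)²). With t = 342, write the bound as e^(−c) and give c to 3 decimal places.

Σ(b_i − a_i)² = 185·3² + 111·6² = 5661.
c = 2t² / 5661 = 2·342² / 5661 = 41.3227.

41.323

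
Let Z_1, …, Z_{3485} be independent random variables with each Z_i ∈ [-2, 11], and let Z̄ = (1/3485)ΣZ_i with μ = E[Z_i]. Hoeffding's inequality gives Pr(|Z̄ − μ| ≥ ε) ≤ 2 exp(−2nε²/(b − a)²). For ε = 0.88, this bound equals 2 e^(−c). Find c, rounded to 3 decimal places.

c = 2nε²/(b − a)² = 2·3485·0.88² / 13² = 31.9383.

31.938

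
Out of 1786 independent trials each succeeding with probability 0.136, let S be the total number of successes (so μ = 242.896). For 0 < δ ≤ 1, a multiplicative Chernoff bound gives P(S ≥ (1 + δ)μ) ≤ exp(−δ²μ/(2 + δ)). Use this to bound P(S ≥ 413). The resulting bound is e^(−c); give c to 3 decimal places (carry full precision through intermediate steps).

Write 413 = (1 + δ)μ, so δ = 413/242.896 − 1 = 0.7003162…
Then the exponent is δ²μ/(2 + δ) = (413 − μ)² / (μ·(2 + δ)) = 44.115791.

44.116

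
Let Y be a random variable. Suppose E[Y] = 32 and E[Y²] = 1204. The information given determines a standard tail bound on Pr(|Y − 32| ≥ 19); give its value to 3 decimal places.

0.499

The first two moments determine the variance, so Chebyshev's inequality is the sharpest standard bound available.
Var(Y) = E[Y²] − (E[Y])² = 1204 − 1024 = 180.
Chebyshev's inequality: Pr(|Y − μ| ≥ t) ≤ Var(Y)/t² = 180/361 = 0.4986.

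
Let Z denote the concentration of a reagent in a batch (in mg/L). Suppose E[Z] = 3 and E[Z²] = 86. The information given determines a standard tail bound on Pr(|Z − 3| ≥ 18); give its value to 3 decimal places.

0.238

The first two moments determine the variance, so Chebyshev's inequality is the sharpest standard bound available.
Var(Z) = E[Z²] − (E[Z])² = 86 − 9 = 77.
Chebyshev's inequality: Pr(|Z − μ| ≥ t) ≤ Var(Z)/t² = 77/324 = 0.2377.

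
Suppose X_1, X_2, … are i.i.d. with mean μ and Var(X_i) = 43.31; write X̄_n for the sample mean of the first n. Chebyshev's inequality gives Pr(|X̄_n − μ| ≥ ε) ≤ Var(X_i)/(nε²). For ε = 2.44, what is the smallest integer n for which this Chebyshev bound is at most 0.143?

51

Require 43.31/(n·2.44²) ≤ 0.143, i.e. n ≥ 43.31/(0.143·2.44²) = 50.871.
The smallest integer n is 51.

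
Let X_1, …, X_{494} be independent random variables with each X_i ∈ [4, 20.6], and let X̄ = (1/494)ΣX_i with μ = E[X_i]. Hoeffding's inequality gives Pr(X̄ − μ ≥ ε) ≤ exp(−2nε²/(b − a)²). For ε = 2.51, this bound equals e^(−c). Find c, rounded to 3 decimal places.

22.589

c = 2nε²/(b − a)² = 2·494·2.51² / 16.6² = 22.5885.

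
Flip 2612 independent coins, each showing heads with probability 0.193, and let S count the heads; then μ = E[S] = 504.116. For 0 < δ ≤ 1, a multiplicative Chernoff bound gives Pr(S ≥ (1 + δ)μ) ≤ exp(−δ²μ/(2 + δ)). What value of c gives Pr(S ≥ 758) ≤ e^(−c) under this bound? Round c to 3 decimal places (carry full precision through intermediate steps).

51.071

Write 758 = (1 + δ)μ, so δ = 758/504.116 − 1 = 0.5036222…
Then the exponent is δ²μ/(2 + δ) = (758 − μ)² / (μ·(2 + δ)) = 51.070651.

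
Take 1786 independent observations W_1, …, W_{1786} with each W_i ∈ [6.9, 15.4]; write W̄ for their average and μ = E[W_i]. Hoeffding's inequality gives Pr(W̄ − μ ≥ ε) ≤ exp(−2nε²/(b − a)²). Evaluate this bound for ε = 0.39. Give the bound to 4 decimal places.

0.0005

Exponent: 2nε²/(b − a)² = 2·1786·0.39² / 8.5² = 7.51974.
Bound = exp(−7.51974) = 0.00054.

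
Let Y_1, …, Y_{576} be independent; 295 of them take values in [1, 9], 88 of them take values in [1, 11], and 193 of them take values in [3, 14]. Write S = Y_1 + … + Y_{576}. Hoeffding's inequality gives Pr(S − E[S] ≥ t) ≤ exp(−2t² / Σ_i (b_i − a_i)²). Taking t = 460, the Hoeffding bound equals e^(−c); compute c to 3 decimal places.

8.293

Σ(b_i − a_i)² = 295·8² + 88·10² + 193·11² = 51033.
c = 2t² / 51033 = 2·460² / 51033 = 8.2927.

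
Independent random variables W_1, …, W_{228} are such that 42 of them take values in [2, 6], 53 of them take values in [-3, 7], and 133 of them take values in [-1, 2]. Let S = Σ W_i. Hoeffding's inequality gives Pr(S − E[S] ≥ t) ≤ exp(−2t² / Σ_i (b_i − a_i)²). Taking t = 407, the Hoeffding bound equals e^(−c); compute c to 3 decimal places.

46.213

Σ(b_i − a_i)² = 42·4² + 53·10² + 133·3² = 7169.
c = 2t² / 7169 = 2·407² / 7169 = 46.2126.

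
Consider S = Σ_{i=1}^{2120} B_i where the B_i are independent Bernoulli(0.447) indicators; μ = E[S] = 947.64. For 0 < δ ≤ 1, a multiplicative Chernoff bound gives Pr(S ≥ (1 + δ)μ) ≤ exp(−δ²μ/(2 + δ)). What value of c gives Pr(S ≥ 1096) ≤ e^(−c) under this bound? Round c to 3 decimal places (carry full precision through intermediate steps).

Write 1096 = (1 + δ)μ, so δ = 1096/947.64 − 1 = 0.1565573…
Then the exponent is δ²μ/(2 + δ) = (1096 − μ)² / (μ·(2 + δ)) = 10.770336.

10.770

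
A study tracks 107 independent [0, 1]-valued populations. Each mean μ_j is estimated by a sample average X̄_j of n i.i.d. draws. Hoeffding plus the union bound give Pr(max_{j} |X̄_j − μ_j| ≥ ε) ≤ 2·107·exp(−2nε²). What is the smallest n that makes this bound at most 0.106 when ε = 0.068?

823

Need 2·107·exp(−2nε²) ≤ 0.106, i.e. exp(−2nε²) ≤ 0.106/214.
So 2nε² ≥ ln(214/0.106) = 7.610292.
Hence n ≥ 7.610292/(2·0.068²) = 822.912.
The smallest integer n is 823.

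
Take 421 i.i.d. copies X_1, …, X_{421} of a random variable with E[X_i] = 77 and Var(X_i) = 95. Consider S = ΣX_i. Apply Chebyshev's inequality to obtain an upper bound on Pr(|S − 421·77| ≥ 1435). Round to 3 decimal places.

0.019

Var(S) = n·Var(X_i) = 421·95 = 39995.
Chebyshev: Pr(|S − 421·77| ≥ 1435) ≤ Var(S)/1435² = 39995/2059225 = 0.0194.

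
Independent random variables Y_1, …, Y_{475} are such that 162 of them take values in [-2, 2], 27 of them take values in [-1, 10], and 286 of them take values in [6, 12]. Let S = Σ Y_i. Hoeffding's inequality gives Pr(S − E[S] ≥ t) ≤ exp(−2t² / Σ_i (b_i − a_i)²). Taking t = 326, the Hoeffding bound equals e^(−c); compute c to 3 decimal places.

Σ(b_i − a_i)² = 162·4² + 27·11² + 286·6² = 16155.
c = 2t² / 16155 = 2·326² / 16155 = 13.1570.

13.157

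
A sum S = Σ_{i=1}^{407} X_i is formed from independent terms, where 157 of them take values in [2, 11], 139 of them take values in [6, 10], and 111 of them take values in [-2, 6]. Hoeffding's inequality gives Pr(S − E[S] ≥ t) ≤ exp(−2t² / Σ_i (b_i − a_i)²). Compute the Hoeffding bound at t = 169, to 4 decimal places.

Σ(b_i − a_i)² = 157·9² + 139·4² + 111·8² = 22045.
Exponent = 2·169² / 22045 = 2.59115.
Bound = exp(−2.59115) = 0.07493.

0.0749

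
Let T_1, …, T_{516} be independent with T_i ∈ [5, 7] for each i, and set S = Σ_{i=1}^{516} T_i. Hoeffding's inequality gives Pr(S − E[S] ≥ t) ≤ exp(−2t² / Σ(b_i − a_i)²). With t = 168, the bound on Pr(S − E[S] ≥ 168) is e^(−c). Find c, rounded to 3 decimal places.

27.349

Σ(b_i − a_i)² = 516·(2)² = 2064.
c = 2t²/2064 = 2·168²/2064 = 27.3488.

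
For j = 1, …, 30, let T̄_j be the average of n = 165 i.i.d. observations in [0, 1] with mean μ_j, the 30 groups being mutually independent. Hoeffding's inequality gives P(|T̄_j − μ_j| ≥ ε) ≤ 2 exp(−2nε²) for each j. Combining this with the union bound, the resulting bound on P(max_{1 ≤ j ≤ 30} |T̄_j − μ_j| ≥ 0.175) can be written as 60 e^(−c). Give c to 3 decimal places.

10.106

Union bound over the 30 events: P(max_{1 ≤ j ≤ 30} |T̄_j − μ_j| ≥ 0.175) ≤ 30·2·exp(−2nε²) = 60 exp(−2·165·0.175²).
So c = 2·165·0.175² = 10.1062.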